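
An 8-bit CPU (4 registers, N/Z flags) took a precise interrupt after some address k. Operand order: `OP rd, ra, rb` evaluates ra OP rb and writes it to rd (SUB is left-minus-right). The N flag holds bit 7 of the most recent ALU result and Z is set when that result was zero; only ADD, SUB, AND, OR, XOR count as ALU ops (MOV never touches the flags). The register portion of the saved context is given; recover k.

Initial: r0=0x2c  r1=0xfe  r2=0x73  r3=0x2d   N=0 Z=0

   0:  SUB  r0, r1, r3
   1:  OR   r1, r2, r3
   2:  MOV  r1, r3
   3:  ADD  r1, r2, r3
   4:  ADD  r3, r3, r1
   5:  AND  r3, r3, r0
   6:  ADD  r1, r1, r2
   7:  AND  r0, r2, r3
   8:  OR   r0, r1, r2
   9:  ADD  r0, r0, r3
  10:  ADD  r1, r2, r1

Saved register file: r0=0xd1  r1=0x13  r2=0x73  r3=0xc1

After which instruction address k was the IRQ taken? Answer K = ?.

after  0: r0=0xd1 r1=0xfe r2=0x73 r3=0x2d  N=1 Z=0
after  1: r0=0xd1 r1=0x7f r2=0x73 r3=0x2d  N=0 Z=0
after  2: r0=0xd1 r1=0x2d r2=0x73 r3=0x2d  N=0 Z=0
after  3: r0=0xd1 r1=0xa0 r2=0x73 r3=0x2d  N=1 Z=0
after  4: r0=0xd1 r1=0xa0 r2=0x73 r3=0xcd  N=1 Z=0
after  5: r0=0xd1 r1=0xa0 r2=0x73 r3=0xc1  N=1 Z=0
after  6: r0=0xd1 r1=0x13 r2=0x73 r3=0xc1  N=0 Z=0
-- IRQ taken; context saved, return-PC = 7 --

K = 6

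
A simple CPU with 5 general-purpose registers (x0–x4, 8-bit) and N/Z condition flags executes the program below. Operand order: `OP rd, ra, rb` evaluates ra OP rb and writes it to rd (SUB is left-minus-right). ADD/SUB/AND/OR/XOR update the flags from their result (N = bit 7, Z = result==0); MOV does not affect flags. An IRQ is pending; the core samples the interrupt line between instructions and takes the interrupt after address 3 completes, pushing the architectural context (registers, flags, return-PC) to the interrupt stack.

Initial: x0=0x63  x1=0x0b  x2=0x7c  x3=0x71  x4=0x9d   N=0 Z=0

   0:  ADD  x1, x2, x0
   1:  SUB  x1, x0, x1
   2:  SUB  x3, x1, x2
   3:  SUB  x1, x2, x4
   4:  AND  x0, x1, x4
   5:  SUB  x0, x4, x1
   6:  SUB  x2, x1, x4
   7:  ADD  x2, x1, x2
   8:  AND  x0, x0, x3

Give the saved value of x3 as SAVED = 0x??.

SAVED = 0x08

after  0: x0=0x63 x1=0xdf x2=0x7c x3=0x71 x4=0x9d  N=1 Z=0
after  1: x0=0x63 x1=0x84 x2=0x7c x3=0x71 x4=0x9d  N=1 Z=0
after  2: x0=0x63 x1=0x84 x2=0x7c x3=0x08 x4=0x9d  N=0 Z=0
after  3: x0=0x63 x1=0xdf x2=0x7c x3=0x08 x4=0x9d  N=1 Z=0
-- IRQ taken; context saved, return-PC = 4 --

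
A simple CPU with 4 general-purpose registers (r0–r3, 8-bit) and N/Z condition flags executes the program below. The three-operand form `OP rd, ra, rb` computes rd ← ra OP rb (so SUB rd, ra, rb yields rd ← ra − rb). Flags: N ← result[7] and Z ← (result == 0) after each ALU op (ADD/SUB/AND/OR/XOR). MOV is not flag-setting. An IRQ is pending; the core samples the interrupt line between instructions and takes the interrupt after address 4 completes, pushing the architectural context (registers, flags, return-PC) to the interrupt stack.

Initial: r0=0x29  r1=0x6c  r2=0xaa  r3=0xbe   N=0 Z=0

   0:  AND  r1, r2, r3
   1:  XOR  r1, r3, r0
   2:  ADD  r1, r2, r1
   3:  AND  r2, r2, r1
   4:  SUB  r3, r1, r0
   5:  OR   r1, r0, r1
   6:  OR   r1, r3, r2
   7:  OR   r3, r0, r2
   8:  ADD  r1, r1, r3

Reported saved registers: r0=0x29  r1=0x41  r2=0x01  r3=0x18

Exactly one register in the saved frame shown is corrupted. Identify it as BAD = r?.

BAD = r2

after  0: r0=0x29 r1=0xaa r2=0xaa r3=0xbe  N=1 Z=0
after  1: r0=0x29 r1=0x97 r2=0xaa r3=0xbe  N=1 Z=0
after  2: r0=0x29 r1=0x41 r2=0xaa r3=0xbe  N=0 Z=0
after  3: r0=0x29 r1=0x41 r2=0x00 r3=0xbe  N=0 Z=1
after  4: r0=0x29 r1=0x41 r2=0x00 r3=0x18  N=0 Z=0
-- IRQ taken; context saved, return-PC = 5 --
mismatch: r2: reported 0x01 vs actual 0x00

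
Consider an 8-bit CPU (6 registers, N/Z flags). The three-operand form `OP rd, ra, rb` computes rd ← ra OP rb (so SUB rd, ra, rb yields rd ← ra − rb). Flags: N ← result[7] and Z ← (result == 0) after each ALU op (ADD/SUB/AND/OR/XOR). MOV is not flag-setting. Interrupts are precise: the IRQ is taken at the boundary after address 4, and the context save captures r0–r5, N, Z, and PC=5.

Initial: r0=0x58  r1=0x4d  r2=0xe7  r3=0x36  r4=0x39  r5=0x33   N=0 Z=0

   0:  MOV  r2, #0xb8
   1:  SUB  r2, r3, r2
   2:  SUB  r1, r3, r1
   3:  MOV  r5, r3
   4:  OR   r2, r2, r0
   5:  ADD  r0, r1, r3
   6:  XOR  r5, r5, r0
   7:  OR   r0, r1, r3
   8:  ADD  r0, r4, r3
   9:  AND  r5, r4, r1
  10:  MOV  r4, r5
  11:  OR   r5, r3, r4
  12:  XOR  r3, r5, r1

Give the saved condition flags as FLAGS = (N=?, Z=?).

FLAGS = (N=0, Z=0)

after  0: r0=0x58 r1=0x4d r2=0xb8 r3=0x36 r4=0x39 r5=0x33  N=0 Z=0
after  1: r0=0x58 r1=0x4d r2=0x7e r3=0x36 r4=0x39 r5=0x33  N=0 Z=0
after  2: r0=0x58 r1=0xe9 r2=0x7e r3=0x36 r4=0x39 r5=0x33  N=1 Z=0
after  3: r0=0x58 r1=0xe9 r2=0x7e r3=0x36 r4=0x39 r5=0x36  N=1 Z=0
after  4: r0=0x58 r1=0xe9 r2=0x7e r3=0x36 r4=0x39 r5=0x36  N=0 Z=0
-- IRQ taken; context saved, return-PC = 5 --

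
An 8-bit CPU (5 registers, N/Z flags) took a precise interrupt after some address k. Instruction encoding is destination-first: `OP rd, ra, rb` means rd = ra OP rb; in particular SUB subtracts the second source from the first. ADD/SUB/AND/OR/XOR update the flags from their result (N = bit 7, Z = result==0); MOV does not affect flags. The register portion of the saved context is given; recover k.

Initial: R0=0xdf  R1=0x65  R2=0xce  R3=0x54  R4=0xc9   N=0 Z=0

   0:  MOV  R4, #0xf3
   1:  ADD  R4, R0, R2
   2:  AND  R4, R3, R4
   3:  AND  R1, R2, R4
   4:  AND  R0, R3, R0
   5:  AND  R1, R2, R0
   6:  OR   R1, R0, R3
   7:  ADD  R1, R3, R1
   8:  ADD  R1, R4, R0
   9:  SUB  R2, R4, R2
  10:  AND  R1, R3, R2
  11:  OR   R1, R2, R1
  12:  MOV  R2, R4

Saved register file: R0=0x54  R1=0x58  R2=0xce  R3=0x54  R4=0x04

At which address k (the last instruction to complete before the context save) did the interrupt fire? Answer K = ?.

after  0: R0=0xdf R1=0x65 R2=0xce R3=0x54 R4=0xf3  N=0 Z=0
after  1: R0=0xdf R1=0x65 R2=0xce R3=0x54 R4=0xad  N=1 Z=0
after  2: R0=0xdf R1=0x65 R2=0xce R3=0x54 R4=0x04  N=0 Z=0
after  3: R0=0xdf R1=0x04 R2=0xce R3=0x54 R4=0x04  N=0 Z=0
after  4: R0=0x54 R1=0x04 R2=0xce R3=0x54 R4=0x04  N=0 Z=0
after  5: R0=0x54 R1=0x44 R2=0xce R3=0x54 R4=0x04  N=0 Z=0
after  6: R0=0x54 R1=0x54 R2=0xce R3=0x54 R4=0x04  N=0 Z=0
after  7: R0=0x54 R1=0xa8 R2=0xce R3=0x54 R4=0x04  N=1 Z=0
after  8: R0=0x54 R1=0x58 R2=0xce R3=0x54 R4=0x04  N=0 Z=0
-- IRQ taken; context saved, return-PC = 9 --

K = 8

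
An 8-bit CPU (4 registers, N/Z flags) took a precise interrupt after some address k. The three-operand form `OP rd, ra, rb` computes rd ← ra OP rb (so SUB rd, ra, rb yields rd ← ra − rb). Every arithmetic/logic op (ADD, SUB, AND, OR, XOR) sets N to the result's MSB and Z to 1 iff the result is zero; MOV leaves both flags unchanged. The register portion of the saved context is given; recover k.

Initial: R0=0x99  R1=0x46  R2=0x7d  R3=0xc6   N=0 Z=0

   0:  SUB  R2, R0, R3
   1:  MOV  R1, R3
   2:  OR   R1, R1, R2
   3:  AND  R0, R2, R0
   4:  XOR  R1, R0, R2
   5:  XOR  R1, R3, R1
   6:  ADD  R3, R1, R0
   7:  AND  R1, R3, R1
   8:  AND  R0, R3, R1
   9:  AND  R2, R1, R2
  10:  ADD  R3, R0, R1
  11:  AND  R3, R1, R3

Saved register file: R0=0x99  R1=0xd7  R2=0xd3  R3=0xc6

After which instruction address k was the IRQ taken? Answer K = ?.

after  0: R0=0x99 R1=0x46 R2=0xd3 R3=0xc6  N=1 Z=0
after  1: R0=0x99 R1=0xc6 R2=0xd3 R3=0xc6  N=1 Z=0
after  2: R0=0x99 R1=0xd7 R2=0xd3 R3=0xc6  N=1 Z=0
-- IRQ taken; context saved, return-PC = 3 --

K = 2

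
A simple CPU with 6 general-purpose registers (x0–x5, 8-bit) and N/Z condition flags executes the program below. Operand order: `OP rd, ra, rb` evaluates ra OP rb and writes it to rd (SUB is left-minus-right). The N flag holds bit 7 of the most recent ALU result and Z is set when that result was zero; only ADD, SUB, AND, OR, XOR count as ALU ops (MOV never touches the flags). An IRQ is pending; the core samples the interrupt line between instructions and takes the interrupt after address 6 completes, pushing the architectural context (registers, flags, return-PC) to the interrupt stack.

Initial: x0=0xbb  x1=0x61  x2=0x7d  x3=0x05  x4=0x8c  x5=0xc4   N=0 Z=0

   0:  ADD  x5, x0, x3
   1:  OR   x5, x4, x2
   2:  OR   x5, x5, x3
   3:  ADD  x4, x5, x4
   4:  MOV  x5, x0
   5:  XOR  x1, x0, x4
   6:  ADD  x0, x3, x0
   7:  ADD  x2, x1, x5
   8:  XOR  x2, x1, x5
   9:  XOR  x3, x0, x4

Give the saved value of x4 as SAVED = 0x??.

after  0: x0=0xbb x1=0x61 x2=0x7d x3=0x05 x4=0x8c x5=0xc0  N=1 Z=0
after  1: x0=0xbb x1=0x61 x2=0x7d x3=0x05 x4=0x8c x5=0xfd  N=1 Z=0
after  2: x0=0xbb x1=0x61 x2=0x7d x3=0x05 x4=0x8c x5=0xfd  N=1 Z=0
after  3: x0=0xbb x1=0x61 x2=0x7d x3=0x05 x4=0x89 x5=0xfd  N=1 Z=0
after  4: x0=0xbb x1=0x61 x2=0x7d x3=0x05 x4=0x89 x5=0xbb  N=1 Z=0
after  5: x0=0xbb x1=0x32 x2=0x7d x3=0x05 x4=0x89 x5=0xbb  N=0 Z=0
after  6: x0=0xc0 x1=0x32 x2=0x7d x3=0x05 x4=0x89 x5=0xbb  N=1 Z=0
-- IRQ taken; context saved, return-PC = 7 --

SAVED = 0x89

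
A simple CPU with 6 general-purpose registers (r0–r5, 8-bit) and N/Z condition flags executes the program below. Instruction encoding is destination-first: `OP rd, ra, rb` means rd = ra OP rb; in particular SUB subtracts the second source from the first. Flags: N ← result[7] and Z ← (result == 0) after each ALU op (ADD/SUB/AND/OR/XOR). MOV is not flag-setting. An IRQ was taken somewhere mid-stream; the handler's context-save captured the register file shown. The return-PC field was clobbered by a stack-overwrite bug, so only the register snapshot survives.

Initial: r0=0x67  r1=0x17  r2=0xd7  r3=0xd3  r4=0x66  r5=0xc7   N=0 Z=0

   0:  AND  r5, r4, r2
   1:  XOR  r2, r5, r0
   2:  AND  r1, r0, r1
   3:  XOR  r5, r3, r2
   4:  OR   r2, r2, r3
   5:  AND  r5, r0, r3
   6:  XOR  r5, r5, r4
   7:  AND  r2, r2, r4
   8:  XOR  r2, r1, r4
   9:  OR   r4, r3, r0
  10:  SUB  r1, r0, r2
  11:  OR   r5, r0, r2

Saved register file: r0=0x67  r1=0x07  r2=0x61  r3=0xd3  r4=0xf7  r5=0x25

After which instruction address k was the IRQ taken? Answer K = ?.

after  0: r0=0x67 r1=0x17 r2=0xd7 r3=0xd3 r4=0x66 r5=0x46  N=0 Z=0
after  1: r0=0x67 r1=0x17 r2=0x21 r3=0xd3 r4=0x66 r5=0x46  N=0 Z=0
after  2: r0=0x67 r1=0x07 r2=0x21 r3=0xd3 r4=0x66 r5=0x46  N=0 Z=0
after  3: r0=0x67 r1=0x07 r2=0x21 r3=0xd3 r4=0x66 r5=0xf2  N=1 Z=0
after  4: r0=0x67 r1=0x07 r2=0xf3 r3=0xd3 r4=0x66 r5=0xf2  N=1 Z=0
after  5: r0=0x67 r1=0x07 r2=0xf3 r3=0xd3 r4=0x66 r5=0x43  N=0 Z=0
after  6: r0=0x67 r1=0x07 r2=0xf3 r3=0xd3 r4=0x66 r5=0x25  N=0 Z=0
after  7: r0=0x67 r1=0x07 r2=0x62 r3=0xd3 r4=0x66 r5=0x25  N=0 Z=0
after  8: r0=0x67 r1=0x07 r2=0x61 r3=0xd3 r4=0x66 r5=0x25  N=0 Z=0
after  9: r0=0x67 r1=0x07 r2=0x61 r3=0xd3 r4=0xf7 r5=0x25  N=1 Z=0
-- IRQ taken; context saved, return-PC = 10 --

K = 9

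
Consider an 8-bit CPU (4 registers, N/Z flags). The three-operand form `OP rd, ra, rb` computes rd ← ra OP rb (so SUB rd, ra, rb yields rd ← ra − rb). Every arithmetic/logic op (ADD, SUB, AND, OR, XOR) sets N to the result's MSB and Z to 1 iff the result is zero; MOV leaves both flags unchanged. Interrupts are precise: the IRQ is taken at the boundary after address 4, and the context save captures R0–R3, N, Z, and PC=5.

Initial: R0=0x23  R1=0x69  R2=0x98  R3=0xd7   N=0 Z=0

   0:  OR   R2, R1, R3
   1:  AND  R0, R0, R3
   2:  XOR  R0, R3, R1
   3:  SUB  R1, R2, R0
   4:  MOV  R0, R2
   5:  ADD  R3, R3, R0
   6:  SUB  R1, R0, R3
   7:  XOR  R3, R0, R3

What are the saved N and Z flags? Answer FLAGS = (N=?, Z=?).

FLAGS = (N=0, Z=0)

after  0: R0=0x23 R1=0x69 R2=0xff R3=0xd7  N=1 Z=0
after  1: R0=0x03 R1=0x69 R2=0xff R3=0xd7  N=0 Z=0
after  2: R0=0xbe R1=0x69 R2=0xff R3=0xd7  N=1 Z=0
after  3: R0=0xbe R1=0x41 R2=0xff R3=0xd7  N=0 Z=0
after  4: R0=0xff R1=0x41 R2=0xff R3=0xd7  N=0 Z=0
-- IRQ taken; context saved, return-PC = 5 --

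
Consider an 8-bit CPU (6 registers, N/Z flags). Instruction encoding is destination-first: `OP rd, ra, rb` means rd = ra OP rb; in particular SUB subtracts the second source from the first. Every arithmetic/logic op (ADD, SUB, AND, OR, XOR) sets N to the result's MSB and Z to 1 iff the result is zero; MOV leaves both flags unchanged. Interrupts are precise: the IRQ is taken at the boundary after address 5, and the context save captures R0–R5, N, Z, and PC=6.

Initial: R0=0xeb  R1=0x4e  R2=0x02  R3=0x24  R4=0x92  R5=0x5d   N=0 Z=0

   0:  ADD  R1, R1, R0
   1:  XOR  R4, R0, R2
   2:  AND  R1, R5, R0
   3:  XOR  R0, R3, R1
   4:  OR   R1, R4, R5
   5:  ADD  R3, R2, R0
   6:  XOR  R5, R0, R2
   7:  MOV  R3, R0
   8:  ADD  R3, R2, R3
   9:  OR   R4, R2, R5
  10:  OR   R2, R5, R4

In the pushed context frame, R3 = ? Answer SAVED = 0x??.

after  0: R0=0xeb R1=0x39 R2=0x02 R3=0x24 R4=0x92 R5=0x5d  N=0 Z=0
after  1: R0=0xeb R1=0x39 R2=0x02 R3=0x24 R4=0xe9 R5=0x5d  N=1 Z=0
after  2: R0=0xeb R1=0x49 R2=0x02 R3=0x24 R4=0xe9 R5=0x5d  N=0 Z=0
after  3: R0=0x6d R1=0x49 R2=0x02 R3=0x24 R4=0xe9 R5=0x5d  N=0 Z=0
after  4: R0=0x6d R1=0xfd R2=0x02 R3=0x24 R4=0xe9 R5=0x5d  N=1 Z=0
after  5: R0=0x6d R1=0xfd R2=0x02 R3=0x6f R4=0xe9 R5=0x5d  N=0 Z=0
-- IRQ taken; context saved, return-PC = 6 --

SAVED = 0x6f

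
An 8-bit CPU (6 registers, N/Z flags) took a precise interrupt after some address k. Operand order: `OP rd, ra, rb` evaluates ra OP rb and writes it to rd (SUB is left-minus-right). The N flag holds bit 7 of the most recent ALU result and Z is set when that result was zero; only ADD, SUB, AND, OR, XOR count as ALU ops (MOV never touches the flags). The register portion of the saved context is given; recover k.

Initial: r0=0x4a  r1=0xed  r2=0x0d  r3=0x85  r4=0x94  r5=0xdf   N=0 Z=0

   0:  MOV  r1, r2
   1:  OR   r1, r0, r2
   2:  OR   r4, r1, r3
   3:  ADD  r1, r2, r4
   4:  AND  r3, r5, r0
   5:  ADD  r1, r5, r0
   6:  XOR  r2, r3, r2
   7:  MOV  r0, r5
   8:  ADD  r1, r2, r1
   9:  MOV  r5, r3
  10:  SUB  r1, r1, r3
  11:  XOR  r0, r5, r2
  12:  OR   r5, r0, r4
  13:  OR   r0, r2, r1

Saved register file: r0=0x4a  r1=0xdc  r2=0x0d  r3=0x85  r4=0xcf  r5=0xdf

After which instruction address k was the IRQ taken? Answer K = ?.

K = 3

after  0: r0=0x4a r1=0x0d r2=0x0d r3=0x85 r4=0x94 r5=0xdf  N=0 Z=0
after  1: r0=0x4a r1=0x4f r2=0x0d r3=0x85 r4=0x94 r5=0xdf  N=0 Z=0
after  2: r0=0x4a r1=0x4f r2=0x0d r3=0x85 r4=0xcf r5=0xdf  N=1 Z=0
after  3: r0=0x4a r1=0xdc r2=0x0d r3=0x85 r4=0xcf r5=0xdf  N=1 Z=0
-- IRQ taken; context saved, return-PC = 4 --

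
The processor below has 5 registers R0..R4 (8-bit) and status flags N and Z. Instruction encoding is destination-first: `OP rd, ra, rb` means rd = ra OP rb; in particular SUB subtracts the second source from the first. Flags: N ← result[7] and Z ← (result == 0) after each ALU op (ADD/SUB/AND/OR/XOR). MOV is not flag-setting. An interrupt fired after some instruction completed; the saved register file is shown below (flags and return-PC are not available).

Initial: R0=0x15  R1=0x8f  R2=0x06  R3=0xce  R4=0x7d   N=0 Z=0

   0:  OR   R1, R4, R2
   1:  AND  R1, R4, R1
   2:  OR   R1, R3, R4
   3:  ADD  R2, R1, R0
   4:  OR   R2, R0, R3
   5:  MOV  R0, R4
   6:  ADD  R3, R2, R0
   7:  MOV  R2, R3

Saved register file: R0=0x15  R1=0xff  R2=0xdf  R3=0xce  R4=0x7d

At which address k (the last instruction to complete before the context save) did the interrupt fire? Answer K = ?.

K = 4

after  0: R0=0x15 R1=0x7f R2=0x06 R3=0xce R4=0x7d  N=0 Z=0
after  1: R0=0x15 R1=0x7d R2=0x06 R3=0xce R4=0x7d  N=0 Z=0
after  2: R0=0x15 R1=0xff R2=0x06 R3=0xce R4=0x7d  N=1 Z=0
after  3: R0=0x15 R1=0xff R2=0x14 R3=0xce R4=0x7d  N=0 Z=0
after  4: R0=0x15 R1=0xff R2=0xdf R3=0xce R4=0x7d  N=1 Z=0
-- IRQ taken; context saved, return-PC = 5 --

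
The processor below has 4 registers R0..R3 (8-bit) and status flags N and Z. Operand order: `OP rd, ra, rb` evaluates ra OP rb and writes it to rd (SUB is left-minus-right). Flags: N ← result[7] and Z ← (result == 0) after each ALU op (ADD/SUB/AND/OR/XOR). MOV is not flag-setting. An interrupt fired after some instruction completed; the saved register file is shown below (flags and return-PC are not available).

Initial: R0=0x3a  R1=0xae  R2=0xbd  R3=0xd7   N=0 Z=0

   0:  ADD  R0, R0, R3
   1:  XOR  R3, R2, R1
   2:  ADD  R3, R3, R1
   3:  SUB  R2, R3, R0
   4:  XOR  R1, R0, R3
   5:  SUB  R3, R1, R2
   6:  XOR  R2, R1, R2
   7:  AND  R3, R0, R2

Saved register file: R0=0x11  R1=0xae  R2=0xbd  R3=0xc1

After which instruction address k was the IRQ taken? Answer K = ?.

K = 2

after  0: R0=0x11 R1=0xae R2=0xbd R3=0xd7  N=0 Z=0
after  1: R0=0x11 R1=0xae R2=0xbd R3=0x13  N=0 Z=0
after  2: R0=0x11 R1=0xae R2=0xbd R3=0xc1  N=1 Z=0
-- IRQ taken; context saved, return-PC = 3 --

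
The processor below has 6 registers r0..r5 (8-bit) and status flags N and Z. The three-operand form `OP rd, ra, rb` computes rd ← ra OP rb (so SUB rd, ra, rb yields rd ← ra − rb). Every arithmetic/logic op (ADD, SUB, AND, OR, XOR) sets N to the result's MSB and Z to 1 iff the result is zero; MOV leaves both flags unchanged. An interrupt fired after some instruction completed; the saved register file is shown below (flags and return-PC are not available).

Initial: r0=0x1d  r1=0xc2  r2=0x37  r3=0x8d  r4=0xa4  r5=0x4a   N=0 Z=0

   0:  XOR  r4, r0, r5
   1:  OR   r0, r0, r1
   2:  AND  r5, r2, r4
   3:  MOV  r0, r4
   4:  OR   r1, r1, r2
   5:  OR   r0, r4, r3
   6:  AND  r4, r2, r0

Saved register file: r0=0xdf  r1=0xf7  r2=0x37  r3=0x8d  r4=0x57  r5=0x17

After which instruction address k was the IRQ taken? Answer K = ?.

after  0: r0=0x1d r1=0xc2 r2=0x37 r3=0x8d r4=0x57 r5=0x4a  N=0 Z=0
after  1: r0=0xdf r1=0xc2 r2=0x37 r3=0x8d r4=0x57 r5=0x4a  N=1 Z=0
after  2: r0=0xdf r1=0xc2 r2=0x37 r3=0x8d r4=0x57 r5=0x17  N=0 Z=0
after  3: r0=0x57 r1=0xc2 r2=0x37 r3=0x8d r4=0x57 r5=0x17  N=0 Z=0
after  4: r0=0x57 r1=0xf7 r2=0x37 r3=0x8d r4=0x57 r5=0x17  N=1 Z=0
after  5: r0=0xdf r1=0xf7 r2=0x37 r3=0x8d r4=0x57 r5=0x17  N=1 Z=0
-- IRQ taken; context saved, return-PC = 6 --

K = 5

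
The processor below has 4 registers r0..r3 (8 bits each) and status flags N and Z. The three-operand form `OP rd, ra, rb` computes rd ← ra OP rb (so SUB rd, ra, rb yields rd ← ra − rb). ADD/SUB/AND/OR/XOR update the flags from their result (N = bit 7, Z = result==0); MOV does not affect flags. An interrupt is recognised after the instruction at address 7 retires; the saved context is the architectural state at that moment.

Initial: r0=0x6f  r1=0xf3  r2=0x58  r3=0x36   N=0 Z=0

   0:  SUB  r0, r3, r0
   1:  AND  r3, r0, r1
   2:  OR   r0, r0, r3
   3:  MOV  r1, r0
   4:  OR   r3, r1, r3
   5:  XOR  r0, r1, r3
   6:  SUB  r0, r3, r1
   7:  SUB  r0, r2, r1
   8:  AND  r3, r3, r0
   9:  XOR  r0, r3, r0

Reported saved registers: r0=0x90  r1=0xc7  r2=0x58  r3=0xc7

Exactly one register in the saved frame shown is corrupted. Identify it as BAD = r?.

after  0: r0=0xc7 r1=0xf3 r2=0x58 r3=0x36  N=1 Z=0
after  1: r0=0xc7 r1=0xf3 r2=0x58 r3=0xc3  N=1 Z=0
after  2: r0=0xc7 r1=0xf3 r2=0x58 r3=0xc3  N=1 Z=0
after  3: r0=0xc7 r1=0xc7 r2=0x58 r3=0xc3  N=1 Z=0
after  4: r0=0xc7 r1=0xc7 r2=0x58 r3=0xc7  N=1 Z=0
after  5: r0=0x00 r1=0xc7 r2=0x58 r3=0xc7  N=0 Z=1
after  6: r0=0x00 r1=0xc7 r2=0x58 r3=0xc7  N=0 Z=1
after  7: r0=0x91 r1=0xc7 r2=0x58 r3=0xc7  N=1 Z=0
-- IRQ taken; context saved, return-PC = 8 --
mismatch: r0: reported 0x90 vs actual 0x91

BAD = r0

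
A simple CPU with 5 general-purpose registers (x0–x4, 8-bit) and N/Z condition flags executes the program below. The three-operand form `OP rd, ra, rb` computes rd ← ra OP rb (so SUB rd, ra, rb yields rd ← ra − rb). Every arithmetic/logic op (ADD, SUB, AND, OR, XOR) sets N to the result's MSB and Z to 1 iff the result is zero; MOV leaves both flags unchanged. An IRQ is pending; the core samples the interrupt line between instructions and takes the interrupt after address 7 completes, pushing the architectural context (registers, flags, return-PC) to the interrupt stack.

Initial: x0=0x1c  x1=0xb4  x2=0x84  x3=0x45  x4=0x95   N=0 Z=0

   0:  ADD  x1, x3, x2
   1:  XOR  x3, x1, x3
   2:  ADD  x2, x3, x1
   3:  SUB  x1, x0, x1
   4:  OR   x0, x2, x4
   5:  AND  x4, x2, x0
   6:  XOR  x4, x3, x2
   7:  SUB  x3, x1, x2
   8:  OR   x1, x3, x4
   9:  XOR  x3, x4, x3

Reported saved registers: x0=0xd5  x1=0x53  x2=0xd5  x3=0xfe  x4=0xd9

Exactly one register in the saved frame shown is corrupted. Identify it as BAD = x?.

BAD = x2

after  0: x0=0x1c x1=0xc9 x2=0x84 x3=0x45 x4=0x95  N=1 Z=0
after  1: x0=0x1c x1=0xc9 x2=0x84 x3=0x8c x4=0x95  N=1 Z=0
after  2: x0=0x1c x1=0xc9 x2=0x55 x3=0x8c x4=0x95  N=0 Z=0
after  3: x0=0x1c x1=0x53 x2=0x55 x3=0x8c x4=0x95  N=0 Z=0
after  4: x0=0xd5 x1=0x53 x2=0x55 x3=0x8c x4=0x95  N=1 Z=0
after  5: x0=0xd5 x1=0x53 x2=0x55 x3=0x8c x4=0x55  N=0 Z=0
after  6: x0=0xd5 x1=0x53 x2=0x55 x3=0x8c x4=0xd9  N=1 Z=0
after  7: x0=0xd5 x1=0x53 x2=0x55 x3=0xfe x4=0xd9  N=1 Z=0
-- IRQ taken; context saved, return-PC = 8 --
mismatch: x2: reported 0xd5 vs actual 0x55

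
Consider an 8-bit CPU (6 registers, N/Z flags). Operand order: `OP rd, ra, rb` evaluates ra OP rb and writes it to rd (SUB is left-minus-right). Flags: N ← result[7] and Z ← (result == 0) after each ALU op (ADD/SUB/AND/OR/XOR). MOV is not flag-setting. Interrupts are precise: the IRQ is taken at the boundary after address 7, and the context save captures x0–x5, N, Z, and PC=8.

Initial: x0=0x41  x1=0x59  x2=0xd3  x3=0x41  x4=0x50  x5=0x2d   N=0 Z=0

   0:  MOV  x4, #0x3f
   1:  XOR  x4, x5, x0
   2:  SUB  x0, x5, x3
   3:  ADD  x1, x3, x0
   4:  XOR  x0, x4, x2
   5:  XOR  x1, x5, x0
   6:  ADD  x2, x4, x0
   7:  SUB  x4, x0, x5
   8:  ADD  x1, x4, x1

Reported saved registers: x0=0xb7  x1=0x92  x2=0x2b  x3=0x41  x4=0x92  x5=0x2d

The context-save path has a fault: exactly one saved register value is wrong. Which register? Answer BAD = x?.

after  0: x0=0x41 x1=0x59 x2=0xd3 x3=0x41 x4=0x3f x5=0x2d  N=0 Z=0
after  1: x0=0x41 x1=0x59 x2=0xd3 x3=0x41 x4=0x6c x5=0x2d  N=0 Z=0
after  2: x0=0xec x1=0x59 x2=0xd3 x3=0x41 x4=0x6c x5=0x2d  N=1 Z=0
after  3: x0=0xec x1=0x2d x2=0xd3 x3=0x41 x4=0x6c x5=0x2d  N=0 Z=0
after  4: x0=0xbf x1=0x2d x2=0xd3 x3=0x41 x4=0x6c x5=0x2d  N=1 Z=0
after  5: x0=0xbf x1=0x92 x2=0xd3 x3=0x41 x4=0x6c x5=0x2d  N=1 Z=0
after  6: x0=0xbf x1=0x92 x2=0x2b x3=0x41 x4=0x6c x5=0x2d  N=0 Z=0
after  7: x0=0xbf x1=0x92 x2=0x2b x3=0x41 x4=0x92 x5=0x2d  N=1 Z=0
-- IRQ taken; context saved, return-PC = 8 --
mismatch: x0: reported 0xb7 vs actual 0xbf

BAD = x0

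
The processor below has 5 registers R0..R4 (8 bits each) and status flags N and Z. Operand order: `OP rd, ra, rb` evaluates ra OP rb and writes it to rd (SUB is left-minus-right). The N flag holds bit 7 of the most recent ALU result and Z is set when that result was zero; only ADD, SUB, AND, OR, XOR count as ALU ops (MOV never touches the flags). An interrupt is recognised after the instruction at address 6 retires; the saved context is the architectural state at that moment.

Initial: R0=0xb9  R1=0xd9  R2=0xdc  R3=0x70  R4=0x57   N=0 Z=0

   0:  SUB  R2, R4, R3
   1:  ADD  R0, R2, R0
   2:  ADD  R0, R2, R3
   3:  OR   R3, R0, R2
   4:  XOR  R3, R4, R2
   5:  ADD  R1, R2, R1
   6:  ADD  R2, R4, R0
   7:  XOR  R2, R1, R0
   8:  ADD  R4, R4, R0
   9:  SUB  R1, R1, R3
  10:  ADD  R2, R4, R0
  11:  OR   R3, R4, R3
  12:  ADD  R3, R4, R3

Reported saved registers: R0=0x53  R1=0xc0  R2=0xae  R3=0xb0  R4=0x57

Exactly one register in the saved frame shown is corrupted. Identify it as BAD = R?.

after  0: R0=0xb9 R1=0xd9 R2=0xe7 R3=0x70 R4=0x57  N=1 Z=0
after  1: R0=0xa0 R1=0xd9 R2=0xe7 R3=0x70 R4=0x57  N=1 Z=0
after  2: R0=0x57 R1=0xd9 R2=0xe7 R3=0x70 R4=0x57  N=0 Z=0
after  3: R0=0x57 R1=0xd9 R2=0xe7 R3=0xf7 R4=0x57  N=1 Z=0
after  4: R0=0x57 R1=0xd9 R2=0xe7 R3=0xb0 R4=0x57  N=1 Z=0
after  5: R0=0x57 R1=0xc0 R2=0xe7 R3=0xb0 R4=0x57  N=1 Z=0
after  6: R0=0x57 R1=0xc0 R2=0xae R3=0xb0 R4=0x57  N=1 Z=0
-- IRQ taken; context saved, return-PC = 7 --
mismatch: R0: reported 0x53 vs actual 0x57

BAD = R0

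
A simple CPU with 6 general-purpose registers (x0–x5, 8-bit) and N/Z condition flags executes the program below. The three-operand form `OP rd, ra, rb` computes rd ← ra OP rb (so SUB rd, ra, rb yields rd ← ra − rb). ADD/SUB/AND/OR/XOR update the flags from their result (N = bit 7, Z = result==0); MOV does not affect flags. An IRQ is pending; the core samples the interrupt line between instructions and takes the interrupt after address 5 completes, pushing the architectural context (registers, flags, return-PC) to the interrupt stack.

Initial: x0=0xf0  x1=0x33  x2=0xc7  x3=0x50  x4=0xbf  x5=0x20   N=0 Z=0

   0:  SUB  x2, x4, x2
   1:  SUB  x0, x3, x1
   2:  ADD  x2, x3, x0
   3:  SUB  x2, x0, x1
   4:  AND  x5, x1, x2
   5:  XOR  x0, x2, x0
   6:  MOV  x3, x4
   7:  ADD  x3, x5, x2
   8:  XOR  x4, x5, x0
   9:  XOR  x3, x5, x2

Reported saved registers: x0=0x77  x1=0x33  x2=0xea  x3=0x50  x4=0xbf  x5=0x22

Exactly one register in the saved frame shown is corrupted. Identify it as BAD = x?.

after  0: x0=0xf0 x1=0x33 x2=0xf8 x3=0x50 x4=0xbf x5=0x20  N=1 Z=0
after  1: x0=0x1d x1=0x33 x2=0xf8 x3=0x50 x4=0xbf x5=0x20  N=0 Z=0
after  2: x0=0x1d x1=0x33 x2=0x6d x3=0x50 x4=0xbf x5=0x20  N=0 Z=0
after  3: x0=0x1d x1=0x33 x2=0xea x3=0x50 x4=0xbf x5=0x20  N=1 Z=0
after  4: x0=0x1d x1=0x33 x2=0xea x3=0x50 x4=0xbf x5=0x22  N=0 Z=0
after  5: x0=0xf7 x1=0x33 x2=0xea x3=0x50 x4=0xbf x5=0x22  N=1 Z=0
-- IRQ taken; context saved, return-PC = 6 --
mismatch: x0: reported 0x77 vs actual 0xf7

BAD = x0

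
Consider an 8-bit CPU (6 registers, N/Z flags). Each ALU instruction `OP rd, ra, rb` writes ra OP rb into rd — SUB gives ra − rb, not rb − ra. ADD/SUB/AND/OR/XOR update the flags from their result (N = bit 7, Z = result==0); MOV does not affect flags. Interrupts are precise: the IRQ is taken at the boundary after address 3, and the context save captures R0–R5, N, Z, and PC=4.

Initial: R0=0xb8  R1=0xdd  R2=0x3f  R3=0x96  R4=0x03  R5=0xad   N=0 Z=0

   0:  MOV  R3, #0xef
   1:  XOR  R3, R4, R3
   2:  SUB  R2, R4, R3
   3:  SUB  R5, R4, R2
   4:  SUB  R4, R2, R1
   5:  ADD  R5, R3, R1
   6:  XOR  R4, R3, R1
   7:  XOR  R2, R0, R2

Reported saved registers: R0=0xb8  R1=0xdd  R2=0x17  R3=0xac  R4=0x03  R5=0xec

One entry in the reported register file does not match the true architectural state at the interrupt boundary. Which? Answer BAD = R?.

after  0: R0=0xb8 R1=0xdd R2=0x3f R3=0xef R4=0x03 R5=0xad  N=0 Z=0
after  1: R0=0xb8 R1=0xdd R2=0x3f R3=0xec R4=0x03 R5=0xad  N=1 Z=0
after  2: R0=0xb8 R1=0xdd R2=0x17 R3=0xec R4=0x03 R5=0xad  N=0 Z=0
after  3: R0=0xb8 R1=0xdd R2=0x17 R3=0xec R4=0x03 R5=0xec  N=1 Z=0
-- IRQ taken; context saved, return-PC = 4 --
mismatch: R3: reported 0xac vs actual 0xec

BAD = R3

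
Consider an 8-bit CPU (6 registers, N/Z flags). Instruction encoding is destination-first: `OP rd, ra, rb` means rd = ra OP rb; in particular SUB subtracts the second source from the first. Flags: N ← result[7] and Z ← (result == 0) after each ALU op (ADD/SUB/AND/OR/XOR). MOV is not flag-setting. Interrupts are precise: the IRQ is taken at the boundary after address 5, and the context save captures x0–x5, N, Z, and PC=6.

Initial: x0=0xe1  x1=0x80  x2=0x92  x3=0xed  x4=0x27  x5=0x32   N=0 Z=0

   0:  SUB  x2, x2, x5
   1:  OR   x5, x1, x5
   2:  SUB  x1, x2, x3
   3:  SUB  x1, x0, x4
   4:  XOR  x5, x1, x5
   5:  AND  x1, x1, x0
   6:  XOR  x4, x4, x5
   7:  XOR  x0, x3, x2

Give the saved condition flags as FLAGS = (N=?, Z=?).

FLAGS = (N=1, Z=0)

after  0: x0=0xe1 x1=0x80 x2=0x60 x3=0xed x4=0x27 x5=0x32  N=0 Z=0
after  1: x0=0xe1 x1=0x80 x2=0x60 x3=0xed x4=0x27 x5=0xb2  N=1 Z=0
after  2: x0=0xe1 x1=0x73 x2=0x60 x3=0xed x4=0x27 x5=0xb2  N=0 Z=0
after  3: x0=0xe1 x1=0xba x2=0x60 x3=0xed x4=0x27 x5=0xb2  N=1 Z=0
after  4: x0=0xe1 x1=0xba x2=0x60 x3=0xed x4=0x27 x5=0x08  N=0 Z=0
after  5: x0=0xe1 x1=0xa0 x2=0x60 x3=0xed x4=0x27 x5=0x08  N=1 Z=0
-- IRQ taken; context saved, return-PC = 6 --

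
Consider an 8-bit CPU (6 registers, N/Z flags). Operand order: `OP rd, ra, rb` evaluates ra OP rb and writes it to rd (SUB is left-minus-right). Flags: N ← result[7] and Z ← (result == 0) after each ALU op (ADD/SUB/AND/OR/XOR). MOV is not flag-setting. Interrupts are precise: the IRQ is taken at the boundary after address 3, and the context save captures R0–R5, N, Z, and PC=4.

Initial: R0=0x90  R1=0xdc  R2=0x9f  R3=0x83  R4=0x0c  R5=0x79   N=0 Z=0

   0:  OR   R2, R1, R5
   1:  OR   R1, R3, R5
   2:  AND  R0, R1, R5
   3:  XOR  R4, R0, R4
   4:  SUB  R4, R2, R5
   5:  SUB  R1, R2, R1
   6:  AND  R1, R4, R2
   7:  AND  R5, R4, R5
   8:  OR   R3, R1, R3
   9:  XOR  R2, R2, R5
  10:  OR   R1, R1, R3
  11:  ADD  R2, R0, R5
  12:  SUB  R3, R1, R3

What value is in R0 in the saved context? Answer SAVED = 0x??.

after  0: R0=0x90 R1=0xdc R2=0xfd R3=0x83 R4=0x0c R5=0x79  N=1 Z=0
after  1: R0=0x90 R1=0xfb R2=0xfd R3=0x83 R4=0x0c R5=0x79  N=1 Z=0
after  2: R0=0x79 R1=0xfb R2=0xfd R3=0x83 R4=0x0c R5=0x79  N=0 Z=0
after  3: R0=0x79 R1=0xfb R2=0xfd R3=0x83 R4=0x75 R5=0x79  N=0 Z=0
-- IRQ taken; context saved, return-PC = 4 --

SAVED = 0x79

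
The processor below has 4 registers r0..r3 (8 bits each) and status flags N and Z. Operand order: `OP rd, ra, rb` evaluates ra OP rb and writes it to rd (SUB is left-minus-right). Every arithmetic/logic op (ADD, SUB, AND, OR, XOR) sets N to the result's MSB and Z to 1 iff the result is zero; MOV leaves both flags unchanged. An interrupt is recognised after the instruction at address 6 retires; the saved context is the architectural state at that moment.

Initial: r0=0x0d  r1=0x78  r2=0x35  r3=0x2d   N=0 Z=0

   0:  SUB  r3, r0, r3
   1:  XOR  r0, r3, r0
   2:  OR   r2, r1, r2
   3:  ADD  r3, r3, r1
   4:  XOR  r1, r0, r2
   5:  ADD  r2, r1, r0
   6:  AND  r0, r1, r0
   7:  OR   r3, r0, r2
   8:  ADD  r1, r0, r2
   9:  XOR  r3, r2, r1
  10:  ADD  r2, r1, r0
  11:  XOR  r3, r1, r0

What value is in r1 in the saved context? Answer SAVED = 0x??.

SAVED = 0x90

after  0: r0=0x0d r1=0x78 r2=0x35 r3=0xe0  N=1 Z=0
after  1: r0=0xed r1=0x78 r2=0x35 r3=0xe0  N=1 Z=0
after  2: r0=0xed r1=0x78 r2=0x7d r3=0xe0  N=0 Z=0
after  3: r0=0xed r1=0x78 r2=0x7d r3=0x58  N=0 Z=0
after  4: r0=0xed r1=0x90 r2=0x7d r3=0x58  N=1 Z=0
after  5: r0=0xed r1=0x90 r2=0x7d r3=0x58  N=0 Z=0
after  6: r0=0x80 r1=0x90 r2=0x7d r3=0x58  N=1 Z=0
-- IRQ taken; context saved, return-PC = 7 --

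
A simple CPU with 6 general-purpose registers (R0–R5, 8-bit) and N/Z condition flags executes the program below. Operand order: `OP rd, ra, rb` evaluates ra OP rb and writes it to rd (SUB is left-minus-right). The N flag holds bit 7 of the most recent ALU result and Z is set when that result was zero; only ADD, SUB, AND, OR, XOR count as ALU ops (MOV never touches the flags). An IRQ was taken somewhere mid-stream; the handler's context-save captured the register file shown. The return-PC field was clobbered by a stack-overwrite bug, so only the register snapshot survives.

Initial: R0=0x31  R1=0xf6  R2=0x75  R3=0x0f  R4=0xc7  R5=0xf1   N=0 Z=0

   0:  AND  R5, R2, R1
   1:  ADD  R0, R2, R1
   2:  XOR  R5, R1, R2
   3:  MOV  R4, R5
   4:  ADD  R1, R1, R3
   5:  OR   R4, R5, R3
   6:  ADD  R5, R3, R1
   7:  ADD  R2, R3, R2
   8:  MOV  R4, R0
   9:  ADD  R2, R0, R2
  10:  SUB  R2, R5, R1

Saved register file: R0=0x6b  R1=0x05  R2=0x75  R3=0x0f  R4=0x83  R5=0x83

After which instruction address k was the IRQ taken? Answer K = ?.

after  0: R0=0x31 R1=0xf6 R2=0x75 R3=0x0f R4=0xc7 R5=0x74  N=0 Z=0
after  1: R0=0x6b R1=0xf6 R2=0x75 R3=0x0f R4=0xc7 R5=0x74  N=0 Z=0
after  2: R0=0x6b R1=0xf6 R2=0x75 R3=0x0f R4=0xc7 R5=0x83  N=1 Z=0
after  3: R0=0x6b R1=0xf6 R2=0x75 R3=0x0f R4=0x83 R5=0x83  N=1 Z=0
after  4: R0=0x6b R1=0x05 R2=0x75 R3=0x0f R4=0x83 R5=0x83  N=0 Z=0
-- IRQ taken; context saved, return-PC = 5 --

K = 4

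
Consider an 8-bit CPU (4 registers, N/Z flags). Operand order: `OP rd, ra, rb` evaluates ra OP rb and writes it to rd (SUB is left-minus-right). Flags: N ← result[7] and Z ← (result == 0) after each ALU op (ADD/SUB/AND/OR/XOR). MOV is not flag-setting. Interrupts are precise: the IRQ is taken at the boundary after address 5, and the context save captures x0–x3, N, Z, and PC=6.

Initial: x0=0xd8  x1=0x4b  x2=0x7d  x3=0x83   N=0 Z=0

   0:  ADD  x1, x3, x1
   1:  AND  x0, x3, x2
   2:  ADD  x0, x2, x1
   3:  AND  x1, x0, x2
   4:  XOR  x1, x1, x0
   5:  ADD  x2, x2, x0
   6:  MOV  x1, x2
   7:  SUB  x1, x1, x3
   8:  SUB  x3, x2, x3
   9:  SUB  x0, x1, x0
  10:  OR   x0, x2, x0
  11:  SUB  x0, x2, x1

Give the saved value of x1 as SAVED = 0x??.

after  0: x0=0xd8 x1=0xce x2=0x7d x3=0x83  N=1 Z=0
after  1: x0=0x01 x1=0xce x2=0x7d x3=0x83  N=0 Z=0
after  2: x0=0x4b x1=0xce x2=0x7d x3=0x83  N=0 Z=0
after  3: x0=0x4b x1=0x49 x2=0x7d x3=0x83  N=0 Z=0
after  4: x0=0x4b x1=0x02 x2=0x7d x3=0x83  N=0 Z=0
after  5: x0=0x4b x1=0x02 x2=0xc8 x3=0x83  N=1 Z=0
-- IRQ taken; context saved, return-PC = 6 --

SAVED = 0x02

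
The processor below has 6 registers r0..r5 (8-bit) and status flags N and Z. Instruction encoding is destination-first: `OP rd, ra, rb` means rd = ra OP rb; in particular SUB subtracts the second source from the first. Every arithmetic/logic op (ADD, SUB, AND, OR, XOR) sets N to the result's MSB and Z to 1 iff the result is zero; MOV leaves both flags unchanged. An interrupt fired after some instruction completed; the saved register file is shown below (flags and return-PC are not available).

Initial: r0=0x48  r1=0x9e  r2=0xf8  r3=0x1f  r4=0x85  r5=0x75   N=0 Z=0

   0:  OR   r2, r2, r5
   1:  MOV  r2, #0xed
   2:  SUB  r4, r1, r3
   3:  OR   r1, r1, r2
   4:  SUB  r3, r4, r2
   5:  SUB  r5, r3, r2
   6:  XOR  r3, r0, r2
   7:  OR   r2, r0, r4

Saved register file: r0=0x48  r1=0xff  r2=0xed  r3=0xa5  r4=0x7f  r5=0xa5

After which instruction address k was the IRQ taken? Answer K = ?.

K = 6

after  0: r0=0x48 r1=0x9e r2=0xfd r3=0x1f r4=0x85 r5=0x75  N=1 Z=0
after  1: r0=0x48 r1=0x9e r2=0xed r3=0x1f r4=0x85 r5=0x75  N=1 Z=0
after  2: r0=0x48 r1=0x9e r2=0xed r3=0x1f r4=0x7f r5=0x75  N=0 Z=0
after  3: r0=0x48 r1=0xff r2=0xed r3=0x1f r4=0x7f r5=0x75  N=1 Z=0
after  4: r0=0x48 r1=0xff r2=0xed r3=0x92 r4=0x7f r5=0x75  N=1 Z=0
after  5: r0=0x48 r1=0xff r2=0xed r3=0x92 r4=0x7f r5=0xa5  N=1 Z=0
after  6: r0=0x48 r1=0xff r2=0xed r3=0xa5 r4=0x7f r5=0xa5  N=1 Z=0
-- IRQ taken; context saved, return-PC = 7 --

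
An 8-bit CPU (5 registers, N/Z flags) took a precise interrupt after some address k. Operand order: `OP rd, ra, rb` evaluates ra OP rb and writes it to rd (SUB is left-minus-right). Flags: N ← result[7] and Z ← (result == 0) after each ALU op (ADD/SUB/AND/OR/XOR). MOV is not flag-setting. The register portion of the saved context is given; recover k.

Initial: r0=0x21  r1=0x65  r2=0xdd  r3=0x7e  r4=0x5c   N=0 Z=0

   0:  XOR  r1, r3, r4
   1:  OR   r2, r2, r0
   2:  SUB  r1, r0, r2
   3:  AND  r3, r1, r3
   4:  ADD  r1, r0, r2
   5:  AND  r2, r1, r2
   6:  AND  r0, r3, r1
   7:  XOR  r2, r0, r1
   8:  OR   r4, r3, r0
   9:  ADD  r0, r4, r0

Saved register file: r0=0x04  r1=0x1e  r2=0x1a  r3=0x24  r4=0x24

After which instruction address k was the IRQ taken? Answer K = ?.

K = 8

after  0: r0=0x21 r1=0x22 r2=0xdd r3=0x7e r4=0x5c  N=0 Z=0
after  1: r0=0x21 r1=0x22 r2=0xfd r3=0x7e r4=0x5c  N=1 Z=0
after  2: r0=0x21 r1=0x24 r2=0xfd r3=0x7e r4=0x5c  N=0 Z=0
after  3: r0=0x21 r1=0x24 r2=0xfd r3=0x24 r4=0x5c  N=0 Z=0
after  4: r0=0x21 r1=0x1e r2=0xfd r3=0x24 r4=0x5c  N=0 Z=0
after  5: r0=0x21 r1=0x1e r2=0x1c r3=0x24 r4=0x5c  N=0 Z=0
after  6: r0=0x04 r1=0x1e r2=0x1c r3=0x24 r4=0x5c  N=0 Z=0
after  7: r0=0x04 r1=0x1e r2=0x1a r3=0x24 r4=0x5c  N=0 Z=0
after  8: r0=0x04 r1=0x1e r2=0x1a r3=0x24 r4=0x24  N=0 Z=0
-- IRQ taken; context saved, return-PC = 9 --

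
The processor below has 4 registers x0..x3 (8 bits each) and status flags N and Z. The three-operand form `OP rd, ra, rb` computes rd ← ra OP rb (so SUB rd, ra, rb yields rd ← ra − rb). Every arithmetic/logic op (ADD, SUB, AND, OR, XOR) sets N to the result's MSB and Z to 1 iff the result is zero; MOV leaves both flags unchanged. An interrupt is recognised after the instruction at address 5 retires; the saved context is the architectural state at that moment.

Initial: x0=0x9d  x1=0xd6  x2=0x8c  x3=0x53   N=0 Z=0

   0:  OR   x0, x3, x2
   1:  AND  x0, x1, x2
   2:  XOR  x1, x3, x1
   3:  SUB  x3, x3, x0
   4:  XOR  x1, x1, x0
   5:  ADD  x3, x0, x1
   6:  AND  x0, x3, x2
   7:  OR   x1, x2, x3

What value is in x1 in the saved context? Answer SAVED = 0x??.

after  0: x0=0xdf x1=0xd6 x2=0x8c x3=0x53  N=1 Z=0
after  1: x0=0x84 x1=0xd6 x2=0x8c x3=0x53  N=1 Z=0
after  2: x0=0x84 x1=0x85 x2=0x8c x3=0x53  N=1 Z=0
after  3: x0=0x84 x1=0x85 x2=0x8c x3=0xcf  N=1 Z=0
after  4: x0=0x84 x1=0x01 x2=0x8c x3=0xcf  N=0 Z=0
after  5: x0=0x84 x1=0x01 x2=0x8c x3=0x85  N=1 Z=0
-- IRQ taken; context saved, return-PC = 6 --

SAVED = 0x01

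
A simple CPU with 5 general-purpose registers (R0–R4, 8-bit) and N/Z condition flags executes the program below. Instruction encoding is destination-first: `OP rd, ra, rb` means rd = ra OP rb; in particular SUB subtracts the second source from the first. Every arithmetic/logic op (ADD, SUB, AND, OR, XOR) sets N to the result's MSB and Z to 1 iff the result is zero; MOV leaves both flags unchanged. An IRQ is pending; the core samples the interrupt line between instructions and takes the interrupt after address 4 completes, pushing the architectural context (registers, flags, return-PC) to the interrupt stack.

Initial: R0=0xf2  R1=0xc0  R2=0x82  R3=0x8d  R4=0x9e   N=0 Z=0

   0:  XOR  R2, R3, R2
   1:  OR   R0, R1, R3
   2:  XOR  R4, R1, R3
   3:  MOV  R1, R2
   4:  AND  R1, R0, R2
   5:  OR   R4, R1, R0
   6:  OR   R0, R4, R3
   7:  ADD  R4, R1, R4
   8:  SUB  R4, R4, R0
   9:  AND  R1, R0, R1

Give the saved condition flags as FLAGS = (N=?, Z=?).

FLAGS = (N=0, Z=0)

after  0: R0=0xf2 R1=0xc0 R2=0x0f R3=0x8d R4=0x9e  N=0 Z=0
after  1: R0=0xcd R1=0xc0 R2=0x0f R3=0x8d R4=0x9e  N=1 Z=0
after  2: R0=0xcd R1=0xc0 R2=0x0f R3=0x8d R4=0x4d  N=0 Z=0
after  3: R0=0xcd R1=0x0f R2=0x0f R3=0x8d R4=0x4d  N=0 Z=0
after  4: R0=0xcd R1=0x0d R2=0x0f R3=0x8d R4=0x4d  N=0 Z=0
-- IRQ taken; context saved, return-PC = 5 --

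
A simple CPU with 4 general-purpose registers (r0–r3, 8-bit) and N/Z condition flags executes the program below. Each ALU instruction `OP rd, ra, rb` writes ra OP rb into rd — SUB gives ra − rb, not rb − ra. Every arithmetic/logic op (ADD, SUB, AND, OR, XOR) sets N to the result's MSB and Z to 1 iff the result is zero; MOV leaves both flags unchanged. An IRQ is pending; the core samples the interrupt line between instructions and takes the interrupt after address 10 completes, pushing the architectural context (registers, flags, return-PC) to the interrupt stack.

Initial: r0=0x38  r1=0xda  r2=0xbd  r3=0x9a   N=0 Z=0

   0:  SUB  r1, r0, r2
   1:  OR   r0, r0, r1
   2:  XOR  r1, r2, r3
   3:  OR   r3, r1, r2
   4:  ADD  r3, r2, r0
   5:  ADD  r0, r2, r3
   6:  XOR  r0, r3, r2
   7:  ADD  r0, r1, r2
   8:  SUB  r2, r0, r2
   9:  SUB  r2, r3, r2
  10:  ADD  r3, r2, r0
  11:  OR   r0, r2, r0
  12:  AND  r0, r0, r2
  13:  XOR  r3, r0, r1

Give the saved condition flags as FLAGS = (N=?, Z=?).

FLAGS = (N=1, Z=0)

after  0: r0=0x38 r1=0x7b r2=0xbd r3=0x9a  N=0 Z=0
after  1: r0=0x7b r1=0x7b r2=0xbd r3=0x9a  N=0 Z=0
after  2: r0=0x7b r1=0x27 r2=0xbd r3=0x9a  N=0 Z=0
after  3: r0=0x7b r1=0x27 r2=0xbd r3=0xbf  N=1 Z=0
after  4: r0=0x7b r1=0x27 r2=0xbd r3=0x38  N=0 Z=0
after  5: r0=0xf5 r1=0x27 r2=0xbd r3=0x38  N=1 Z=0
after  6: r0=0x85 r1=0x27 r2=0xbd r3=0x38  N=1 Z=0
after  7: r0=0xe4 r1=0x27 r2=0xbd r3=0x38  N=1 Z=0
after  8: r0=0xe4 r1=0x27 r2=0x27 r3=0x38  N=0 Z=0
after  9: r0=0xe4 r1=0x27 r2=0x11 r3=0x38  N=0 Z=0
after 10: r0=0xe4 r1=0x27 r2=0x11 r3=0xf5  N=1 Z=0
-- IRQ taken; context saved, return-PC = 11 --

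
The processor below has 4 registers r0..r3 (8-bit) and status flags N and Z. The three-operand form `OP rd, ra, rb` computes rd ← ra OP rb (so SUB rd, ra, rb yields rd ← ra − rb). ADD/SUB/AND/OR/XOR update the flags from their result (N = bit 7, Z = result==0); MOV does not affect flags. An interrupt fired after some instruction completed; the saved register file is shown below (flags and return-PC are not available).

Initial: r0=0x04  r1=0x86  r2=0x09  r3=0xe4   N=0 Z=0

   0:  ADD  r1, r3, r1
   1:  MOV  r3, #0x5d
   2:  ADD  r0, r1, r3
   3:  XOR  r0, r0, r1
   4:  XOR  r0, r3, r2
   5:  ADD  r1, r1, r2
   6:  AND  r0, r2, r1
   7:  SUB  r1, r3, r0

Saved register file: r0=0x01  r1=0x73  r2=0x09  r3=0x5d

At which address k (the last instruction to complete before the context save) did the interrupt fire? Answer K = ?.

K = 6

after  0: r0=0x04 r1=0x6a r2=0x09 r3=0xe4  N=0 Z=0
after  1: r0=0x04 r1=0x6a r2=0x09 r3=0x5d  N=0 Z=0
after  2: r0=0xc7 r1=0x6a r2=0x09 r3=0x5d  N=1 Z=0
after  3: r0=0xad r1=0x6a r2=0x09 r3=0x5d  N=1 Z=0
after  4: r0=0x54 r1=0x6a r2=0x09 r3=0x5d  N=0 Z=0
after  5: r0=0x54 r1=0x73 r2=0x09 r3=0x5d  N=0 Z=0
after  6: r0=0x01 r1=0x73 r2=0x09 r3=0x5d  N=0 Z=0
-- IRQ taken; context saved, return-PC = 7 --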